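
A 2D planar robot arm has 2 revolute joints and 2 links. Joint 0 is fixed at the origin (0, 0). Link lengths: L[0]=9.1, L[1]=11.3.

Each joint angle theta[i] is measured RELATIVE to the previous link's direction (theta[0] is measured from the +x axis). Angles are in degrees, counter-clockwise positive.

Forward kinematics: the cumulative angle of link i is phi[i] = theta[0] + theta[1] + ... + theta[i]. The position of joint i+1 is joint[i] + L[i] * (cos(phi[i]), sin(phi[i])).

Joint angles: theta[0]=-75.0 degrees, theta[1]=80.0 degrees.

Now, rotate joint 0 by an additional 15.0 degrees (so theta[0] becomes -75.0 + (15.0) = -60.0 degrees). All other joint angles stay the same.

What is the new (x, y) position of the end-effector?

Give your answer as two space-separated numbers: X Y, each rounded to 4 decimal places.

joint[0] = (0.0000, 0.0000)  (base)
link 0: phi[0] = -60 = -60 deg
  cos(-60 deg) = 0.5000, sin(-60 deg) = -0.8660
  joint[1] = (0.0000, 0.0000) + 9.1 * (0.5000, -0.8660) = (0.0000 + 4.5500, 0.0000 + -7.8808) = (4.5500, -7.8808)
link 1: phi[1] = -60 + 80 = 20 deg
  cos(20 deg) = 0.9397, sin(20 deg) = 0.3420
  joint[2] = (4.5500, -7.8808) + 11.3 * (0.9397, 0.3420) = (4.5500 + 10.6185, -7.8808 + 3.8648) = (15.1685, -4.0160)
End effector: (15.1685, -4.0160)

Answer: 15.1685 -4.0160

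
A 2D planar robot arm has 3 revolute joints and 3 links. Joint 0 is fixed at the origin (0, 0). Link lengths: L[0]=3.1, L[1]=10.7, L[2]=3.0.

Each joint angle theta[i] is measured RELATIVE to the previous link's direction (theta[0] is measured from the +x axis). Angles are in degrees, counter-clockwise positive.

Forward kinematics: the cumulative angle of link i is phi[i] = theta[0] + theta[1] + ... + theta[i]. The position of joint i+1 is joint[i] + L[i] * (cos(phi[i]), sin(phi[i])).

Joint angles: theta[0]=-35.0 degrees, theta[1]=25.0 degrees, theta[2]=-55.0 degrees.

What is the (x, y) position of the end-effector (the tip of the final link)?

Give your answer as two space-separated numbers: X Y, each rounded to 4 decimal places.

joint[0] = (0.0000, 0.0000)  (base)
link 0: phi[0] = -35 = -35 deg
  cos(-35 deg) = 0.8192, sin(-35 deg) = -0.5736
  joint[1] = (0.0000, 0.0000) + 3.1 * (0.8192, -0.5736) = (0.0000 + 2.5394, 0.0000 + -1.7781) = (2.5394, -1.7781)
link 1: phi[1] = -35 + 25 = -10 deg
  cos(-10 deg) = 0.9848, sin(-10 deg) = -0.1736
  joint[2] = (2.5394, -1.7781) + 10.7 * (0.9848, -0.1736) = (2.5394 + 10.5374, -1.7781 + -1.8580) = (13.0768, -3.6361)
link 2: phi[2] = -35 + 25 + -55 = -65 deg
  cos(-65 deg) = 0.4226, sin(-65 deg) = -0.9063
  joint[3] = (13.0768, -3.6361) + 3 * (0.4226, -0.9063) = (13.0768 + 1.2679, -3.6361 + -2.7189) = (14.3447, -6.3550)
End effector: (14.3447, -6.3550)

Answer: 14.3447 -6.3550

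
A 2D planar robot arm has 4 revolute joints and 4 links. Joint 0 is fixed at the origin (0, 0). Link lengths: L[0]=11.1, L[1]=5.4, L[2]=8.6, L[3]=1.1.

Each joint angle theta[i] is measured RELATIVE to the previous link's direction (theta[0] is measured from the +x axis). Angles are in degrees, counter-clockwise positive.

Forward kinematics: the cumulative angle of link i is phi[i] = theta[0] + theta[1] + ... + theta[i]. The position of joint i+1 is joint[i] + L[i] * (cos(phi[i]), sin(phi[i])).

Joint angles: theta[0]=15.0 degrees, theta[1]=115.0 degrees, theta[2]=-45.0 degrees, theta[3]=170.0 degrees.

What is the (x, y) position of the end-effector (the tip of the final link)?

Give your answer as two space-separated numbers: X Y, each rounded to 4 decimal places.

Answer: 7.7156 14.5143

Derivation:
joint[0] = (0.0000, 0.0000)  (base)
link 0: phi[0] = 15 = 15 deg
  cos(15 deg) = 0.9659, sin(15 deg) = 0.2588
  joint[1] = (0.0000, 0.0000) + 11.1 * (0.9659, 0.2588) = (0.0000 + 10.7218, 0.0000 + 2.8729) = (10.7218, 2.8729)
link 1: phi[1] = 15 + 115 = 130 deg
  cos(130 deg) = -0.6428, sin(130 deg) = 0.7660
  joint[2] = (10.7218, 2.8729) + 5.4 * (-0.6428, 0.7660) = (10.7218 + -3.4711, 2.8729 + 4.1366) = (7.2507, 7.0095)
link 2: phi[2] = 15 + 115 + -45 = 85 deg
  cos(85 deg) = 0.0872, sin(85 deg) = 0.9962
  joint[3] = (7.2507, 7.0095) + 8.6 * (0.0872, 0.9962) = (7.2507 + 0.7495, 7.0095 + 8.5673) = (8.0003, 15.5768)
link 3: phi[3] = 15 + 115 + -45 + 170 = 255 deg
  cos(255 deg) = -0.2588, sin(255 deg) = -0.9659
  joint[4] = (8.0003, 15.5768) + 1.1 * (-0.2588, -0.9659) = (8.0003 + -0.2847, 15.5768 + -1.0625) = (7.7156, 14.5143)
End effector: (7.7156, 14.5143)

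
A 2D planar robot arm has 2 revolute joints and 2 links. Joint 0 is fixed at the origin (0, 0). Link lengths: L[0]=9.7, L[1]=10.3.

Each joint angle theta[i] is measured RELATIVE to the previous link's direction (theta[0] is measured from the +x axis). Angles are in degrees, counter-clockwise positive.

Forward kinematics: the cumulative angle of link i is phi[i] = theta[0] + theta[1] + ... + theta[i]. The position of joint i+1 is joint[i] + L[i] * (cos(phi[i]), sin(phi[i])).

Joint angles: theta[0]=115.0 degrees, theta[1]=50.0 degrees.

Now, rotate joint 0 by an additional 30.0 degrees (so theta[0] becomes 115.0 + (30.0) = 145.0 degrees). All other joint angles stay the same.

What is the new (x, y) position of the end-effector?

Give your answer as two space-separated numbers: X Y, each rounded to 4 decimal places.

joint[0] = (0.0000, 0.0000)  (base)
link 0: phi[0] = 145 = 145 deg
  cos(145 deg) = -0.8192, sin(145 deg) = 0.5736
  joint[1] = (0.0000, 0.0000) + 9.7 * (-0.8192, 0.5736) = (0.0000 + -7.9458, 0.0000 + 5.5637) = (-7.9458, 5.5637)
link 1: phi[1] = 145 + 50 = 195 deg
  cos(195 deg) = -0.9659, sin(195 deg) = -0.2588
  joint[2] = (-7.9458, 5.5637) + 10.3 * (-0.9659, -0.2588) = (-7.9458 + -9.9490, 5.5637 + -2.6658) = (-17.8948, 2.8979)
End effector: (-17.8948, 2.8979)

Answer: -17.8948 2.8979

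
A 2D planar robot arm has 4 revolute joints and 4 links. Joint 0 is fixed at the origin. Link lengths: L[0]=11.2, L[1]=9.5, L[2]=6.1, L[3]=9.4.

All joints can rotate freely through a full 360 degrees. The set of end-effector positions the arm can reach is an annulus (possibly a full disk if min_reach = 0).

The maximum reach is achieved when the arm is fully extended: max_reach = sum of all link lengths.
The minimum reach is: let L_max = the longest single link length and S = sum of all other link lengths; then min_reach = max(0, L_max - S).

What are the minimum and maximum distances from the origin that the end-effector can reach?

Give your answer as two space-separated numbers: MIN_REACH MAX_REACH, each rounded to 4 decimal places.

Answer: 0.0000 36.2000

Derivation:
Link lengths: [11.2, 9.5, 6.1, 9.4]
max_reach = 11.2 + 9.5 + 6.1 + 9.4 = 36.2
L_max = max([11.2, 9.5, 6.1, 9.4]) = 11.2
S (sum of others) = 36.2 - 11.2 = 25
min_reach = max(0, 11.2 - 25) = max(0, -13.8) = 0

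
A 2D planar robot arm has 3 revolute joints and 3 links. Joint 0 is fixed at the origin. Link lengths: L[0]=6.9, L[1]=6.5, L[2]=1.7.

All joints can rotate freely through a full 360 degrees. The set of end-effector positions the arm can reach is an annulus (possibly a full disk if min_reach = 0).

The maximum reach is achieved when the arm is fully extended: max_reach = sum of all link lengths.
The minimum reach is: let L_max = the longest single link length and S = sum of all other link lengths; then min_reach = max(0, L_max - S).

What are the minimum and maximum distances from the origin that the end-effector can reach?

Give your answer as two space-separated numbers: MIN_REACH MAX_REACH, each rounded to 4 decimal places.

Answer: 0.0000 15.1000

Derivation:
Link lengths: [6.9, 6.5, 1.7]
max_reach = 6.9 + 6.5 + 1.7 = 15.1
L_max = max([6.9, 6.5, 1.7]) = 6.9
S (sum of others) = 15.1 - 6.9 = 8.2
min_reach = max(0, 6.9 - 8.2) = max(0, -1.3) = 0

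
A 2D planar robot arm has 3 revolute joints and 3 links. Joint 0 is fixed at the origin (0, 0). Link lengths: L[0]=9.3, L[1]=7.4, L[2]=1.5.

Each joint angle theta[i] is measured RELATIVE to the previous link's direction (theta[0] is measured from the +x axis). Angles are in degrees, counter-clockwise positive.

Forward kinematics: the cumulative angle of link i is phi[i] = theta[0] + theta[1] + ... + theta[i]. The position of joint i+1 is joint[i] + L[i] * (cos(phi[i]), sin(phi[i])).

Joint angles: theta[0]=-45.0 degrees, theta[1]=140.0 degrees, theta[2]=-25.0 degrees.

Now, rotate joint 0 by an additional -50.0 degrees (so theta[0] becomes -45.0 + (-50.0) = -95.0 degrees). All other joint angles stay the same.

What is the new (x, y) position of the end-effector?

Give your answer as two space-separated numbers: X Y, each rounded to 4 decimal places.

joint[0] = (0.0000, 0.0000)  (base)
link 0: phi[0] = -95 = -95 deg
  cos(-95 deg) = -0.0872, sin(-95 deg) = -0.9962
  joint[1] = (0.0000, 0.0000) + 9.3 * (-0.0872, -0.9962) = (0.0000 + -0.8105, 0.0000 + -9.2646) = (-0.8105, -9.2646)
link 1: phi[1] = -95 + 140 = 45 deg
  cos(45 deg) = 0.7071, sin(45 deg) = 0.7071
  joint[2] = (-0.8105, -9.2646) + 7.4 * (0.7071, 0.7071) = (-0.8105 + 5.2326, -9.2646 + 5.2326) = (4.4220, -4.0320)
link 2: phi[2] = -95 + 140 + -25 = 20 deg
  cos(20 deg) = 0.9397, sin(20 deg) = 0.3420
  joint[3] = (4.4220, -4.0320) + 1.5 * (0.9397, 0.3420) = (4.4220 + 1.4095, -4.0320 + 0.5130) = (5.8316, -3.5190)
End effector: (5.8316, -3.5190)

Answer: 5.8316 -3.5190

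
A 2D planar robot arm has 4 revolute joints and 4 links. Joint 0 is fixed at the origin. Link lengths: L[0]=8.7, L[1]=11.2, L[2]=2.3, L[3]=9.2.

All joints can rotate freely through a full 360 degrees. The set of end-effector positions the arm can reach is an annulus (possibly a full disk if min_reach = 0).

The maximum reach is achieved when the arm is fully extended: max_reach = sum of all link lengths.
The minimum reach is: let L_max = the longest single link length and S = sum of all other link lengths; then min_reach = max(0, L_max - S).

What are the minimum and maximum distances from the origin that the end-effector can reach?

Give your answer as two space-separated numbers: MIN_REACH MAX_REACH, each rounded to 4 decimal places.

Answer: 0.0000 31.4000

Derivation:
Link lengths: [8.7, 11.2, 2.3, 9.2]
max_reach = 8.7 + 11.2 + 2.3 + 9.2 = 31.4
L_max = max([8.7, 11.2, 2.3, 9.2]) = 11.2
S (sum of others) = 31.4 - 11.2 = 20.2
min_reach = max(0, 11.2 - 20.2) = max(0, -9) = 0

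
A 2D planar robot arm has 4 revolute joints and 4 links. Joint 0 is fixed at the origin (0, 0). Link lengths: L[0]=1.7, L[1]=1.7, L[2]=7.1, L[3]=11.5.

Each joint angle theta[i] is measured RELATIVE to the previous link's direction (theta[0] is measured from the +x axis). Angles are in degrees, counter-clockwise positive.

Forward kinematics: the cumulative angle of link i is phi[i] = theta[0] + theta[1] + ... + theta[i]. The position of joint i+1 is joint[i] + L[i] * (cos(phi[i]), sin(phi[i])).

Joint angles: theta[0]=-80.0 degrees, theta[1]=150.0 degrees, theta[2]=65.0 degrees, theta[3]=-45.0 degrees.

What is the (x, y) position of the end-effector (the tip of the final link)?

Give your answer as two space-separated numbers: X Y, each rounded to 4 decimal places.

Answer: -4.1438 16.4438

Derivation:
joint[0] = (0.0000, 0.0000)  (base)
link 0: phi[0] = -80 = -80 deg
  cos(-80 deg) = 0.1736, sin(-80 deg) = -0.9848
  joint[1] = (0.0000, 0.0000) + 1.7 * (0.1736, -0.9848) = (0.0000 + 0.2952, 0.0000 + -1.6742) = (0.2952, -1.6742)
link 1: phi[1] = -80 + 150 = 70 deg
  cos(70 deg) = 0.3420, sin(70 deg) = 0.9397
  joint[2] = (0.2952, -1.6742) + 1.7 * (0.3420, 0.9397) = (0.2952 + 0.5814, -1.6742 + 1.5975) = (0.8766, -0.0767)
link 2: phi[2] = -80 + 150 + 65 = 135 deg
  cos(135 deg) = -0.7071, sin(135 deg) = 0.7071
  joint[3] = (0.8766, -0.0767) + 7.1 * (-0.7071, 0.7071) = (0.8766 + -5.0205, -0.0767 + 5.0205) = (-4.1438, 4.9438)
link 3: phi[3] = -80 + 150 + 65 + -45 = 90 deg
  cos(90 deg) = 0.0000, sin(90 deg) = 1.0000
  joint[4] = (-4.1438, 4.9438) + 11.5 * (0.0000, 1.0000) = (-4.1438 + 0.0000, 4.9438 + 11.5000) = (-4.1438, 16.4438)
End effector: (-4.1438, 16.4438)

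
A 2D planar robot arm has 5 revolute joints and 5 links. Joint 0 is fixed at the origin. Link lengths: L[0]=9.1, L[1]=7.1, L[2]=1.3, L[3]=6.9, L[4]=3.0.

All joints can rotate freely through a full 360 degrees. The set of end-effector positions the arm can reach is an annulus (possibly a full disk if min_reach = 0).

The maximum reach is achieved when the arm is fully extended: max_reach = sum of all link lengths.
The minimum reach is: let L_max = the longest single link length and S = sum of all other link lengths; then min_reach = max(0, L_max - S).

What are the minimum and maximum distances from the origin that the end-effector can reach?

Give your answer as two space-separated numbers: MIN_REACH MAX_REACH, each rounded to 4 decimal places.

Answer: 0.0000 27.4000

Derivation:
Link lengths: [9.1, 7.1, 1.3, 6.9, 3.0]
max_reach = 9.1 + 7.1 + 1.3 + 6.9 + 3 = 27.4
L_max = max([9.1, 7.1, 1.3, 6.9, 3.0]) = 9.1
S (sum of others) = 27.4 - 9.1 = 18.3
min_reach = max(0, 9.1 - 18.3) = max(0, -9.2) = 0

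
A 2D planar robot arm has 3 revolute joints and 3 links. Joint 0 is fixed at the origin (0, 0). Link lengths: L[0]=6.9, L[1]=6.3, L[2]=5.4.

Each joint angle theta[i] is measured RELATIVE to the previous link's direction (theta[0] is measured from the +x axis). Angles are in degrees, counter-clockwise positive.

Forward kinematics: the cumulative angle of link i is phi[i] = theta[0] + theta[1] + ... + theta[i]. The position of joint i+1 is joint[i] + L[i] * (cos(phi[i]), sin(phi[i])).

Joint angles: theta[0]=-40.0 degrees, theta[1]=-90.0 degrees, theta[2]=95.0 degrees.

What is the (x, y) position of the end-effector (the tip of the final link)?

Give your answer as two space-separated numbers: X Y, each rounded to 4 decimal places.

joint[0] = (0.0000, 0.0000)  (base)
link 0: phi[0] = -40 = -40 deg
  cos(-40 deg) = 0.7660, sin(-40 deg) = -0.6428
  joint[1] = (0.0000, 0.0000) + 6.9 * (0.7660, -0.6428) = (0.0000 + 5.2857, 0.0000 + -4.4352) = (5.2857, -4.4352)
link 1: phi[1] = -40 + -90 = -130 deg
  cos(-130 deg) = -0.6428, sin(-130 deg) = -0.7660
  joint[2] = (5.2857, -4.4352) + 6.3 * (-0.6428, -0.7660) = (5.2857 + -4.0496, -4.4352 + -4.8261) = (1.2361, -9.2613)
link 2: phi[2] = -40 + -90 + 95 = -35 deg
  cos(-35 deg) = 0.8192, sin(-35 deg) = -0.5736
  joint[3] = (1.2361, -9.2613) + 5.4 * (0.8192, -0.5736) = (1.2361 + 4.4234, -9.2613 + -3.0973) = (5.6596, -12.3586)
End effector: (5.6596, -12.3586)

Answer: 5.6596 -12.3586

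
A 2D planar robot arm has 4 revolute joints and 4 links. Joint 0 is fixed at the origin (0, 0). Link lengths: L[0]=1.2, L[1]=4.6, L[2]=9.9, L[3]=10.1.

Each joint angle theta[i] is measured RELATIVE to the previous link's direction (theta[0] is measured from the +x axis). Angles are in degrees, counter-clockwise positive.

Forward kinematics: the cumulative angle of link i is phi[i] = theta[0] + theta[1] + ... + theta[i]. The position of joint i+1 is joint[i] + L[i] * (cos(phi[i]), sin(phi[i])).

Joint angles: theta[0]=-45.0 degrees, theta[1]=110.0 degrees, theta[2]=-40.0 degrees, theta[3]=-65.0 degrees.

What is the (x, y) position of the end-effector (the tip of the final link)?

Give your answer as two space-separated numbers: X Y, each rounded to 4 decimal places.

joint[0] = (0.0000, 0.0000)  (base)
link 0: phi[0] = -45 = -45 deg
  cos(-45 deg) = 0.7071, sin(-45 deg) = -0.7071
  joint[1] = (0.0000, 0.0000) + 1.2 * (0.7071, -0.7071) = (0.0000 + 0.8485, 0.0000 + -0.8485) = (0.8485, -0.8485)
link 1: phi[1] = -45 + 110 = 65 deg
  cos(65 deg) = 0.4226, sin(65 deg) = 0.9063
  joint[2] = (0.8485, -0.8485) + 4.6 * (0.4226, 0.9063) = (0.8485 + 1.9440, -0.8485 + 4.1690) = (2.7926, 3.3205)
link 2: phi[2] = -45 + 110 + -40 = 25 deg
  cos(25 deg) = 0.9063, sin(25 deg) = 0.4226
  joint[3] = (2.7926, 3.3205) + 9.9 * (0.9063, 0.4226) = (2.7926 + 8.9724, 3.3205 + 4.1839) = (11.7650, 7.5044)
link 3: phi[3] = -45 + 110 + -40 + -65 = -40 deg
  cos(-40 deg) = 0.7660, sin(-40 deg) = -0.6428
  joint[4] = (11.7650, 7.5044) + 10.1 * (0.7660, -0.6428) = (11.7650 + 7.7370, 7.5044 + -6.4922) = (19.5021, 1.0123)
End effector: (19.5021, 1.0123)

Answer: 19.5021 1.0123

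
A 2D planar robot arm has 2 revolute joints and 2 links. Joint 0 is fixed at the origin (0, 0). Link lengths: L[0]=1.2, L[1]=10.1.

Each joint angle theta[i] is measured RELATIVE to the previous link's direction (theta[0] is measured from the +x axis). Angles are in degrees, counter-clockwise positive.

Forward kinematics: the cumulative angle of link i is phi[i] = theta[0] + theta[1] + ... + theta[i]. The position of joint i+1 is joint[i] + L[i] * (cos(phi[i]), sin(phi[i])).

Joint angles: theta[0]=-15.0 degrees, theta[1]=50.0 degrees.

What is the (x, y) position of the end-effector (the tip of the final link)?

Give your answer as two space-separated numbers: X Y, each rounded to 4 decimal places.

joint[0] = (0.0000, 0.0000)  (base)
link 0: phi[0] = -15 = -15 deg
  cos(-15 deg) = 0.9659, sin(-15 deg) = -0.2588
  joint[1] = (0.0000, 0.0000) + 1.2 * (0.9659, -0.2588) = (0.0000 + 1.1591, 0.0000 + -0.3106) = (1.1591, -0.3106)
link 1: phi[1] = -15 + 50 = 35 deg
  cos(35 deg) = 0.8192, sin(35 deg) = 0.5736
  joint[2] = (1.1591, -0.3106) + 10.1 * (0.8192, 0.5736) = (1.1591 + 8.2734, -0.3106 + 5.7931) = (9.4325, 5.4825)
End effector: (9.4325, 5.4825)

Answer: 9.4325 5.4825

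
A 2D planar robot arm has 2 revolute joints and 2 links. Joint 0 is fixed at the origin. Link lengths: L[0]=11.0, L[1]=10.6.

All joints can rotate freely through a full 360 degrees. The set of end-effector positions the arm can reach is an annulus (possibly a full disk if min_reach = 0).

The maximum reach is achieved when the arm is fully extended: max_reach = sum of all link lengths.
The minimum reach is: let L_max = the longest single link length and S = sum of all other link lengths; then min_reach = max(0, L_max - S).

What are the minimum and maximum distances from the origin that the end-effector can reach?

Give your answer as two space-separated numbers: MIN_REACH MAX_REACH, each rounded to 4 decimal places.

Link lengths: [11.0, 10.6]
max_reach = 11 + 10.6 = 21.6
L_max = max([11.0, 10.6]) = 11
S (sum of others) = 21.6 - 11 = 10.6
min_reach = max(0, 11 - 10.6) = max(0, 0.4) = 0.4

Answer: 0.4000 21.6000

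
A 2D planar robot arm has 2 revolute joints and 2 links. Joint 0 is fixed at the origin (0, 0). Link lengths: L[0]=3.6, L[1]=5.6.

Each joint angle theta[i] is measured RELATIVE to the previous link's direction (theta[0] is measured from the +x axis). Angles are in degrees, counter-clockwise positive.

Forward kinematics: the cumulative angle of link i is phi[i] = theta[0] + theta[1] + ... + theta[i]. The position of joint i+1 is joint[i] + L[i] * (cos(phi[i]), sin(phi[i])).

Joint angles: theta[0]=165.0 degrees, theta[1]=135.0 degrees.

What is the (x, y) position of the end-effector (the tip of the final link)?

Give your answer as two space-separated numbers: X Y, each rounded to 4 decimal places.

joint[0] = (0.0000, 0.0000)  (base)
link 0: phi[0] = 165 = 165 deg
  cos(165 deg) = -0.9659, sin(165 deg) = 0.2588
  joint[1] = (0.0000, 0.0000) + 3.6 * (-0.9659, 0.2588) = (0.0000 + -3.4773, 0.0000 + 0.9317) = (-3.4773, 0.9317)
link 1: phi[1] = 165 + 135 = 300 deg
  cos(300 deg) = 0.5000, sin(300 deg) = -0.8660
  joint[2] = (-3.4773, 0.9317) + 5.6 * (0.5000, -0.8660) = (-3.4773 + 2.8000, 0.9317 + -4.8497) = (-0.6773, -3.9180)
End effector: (-0.6773, -3.9180)

Answer: -0.6773 -3.9180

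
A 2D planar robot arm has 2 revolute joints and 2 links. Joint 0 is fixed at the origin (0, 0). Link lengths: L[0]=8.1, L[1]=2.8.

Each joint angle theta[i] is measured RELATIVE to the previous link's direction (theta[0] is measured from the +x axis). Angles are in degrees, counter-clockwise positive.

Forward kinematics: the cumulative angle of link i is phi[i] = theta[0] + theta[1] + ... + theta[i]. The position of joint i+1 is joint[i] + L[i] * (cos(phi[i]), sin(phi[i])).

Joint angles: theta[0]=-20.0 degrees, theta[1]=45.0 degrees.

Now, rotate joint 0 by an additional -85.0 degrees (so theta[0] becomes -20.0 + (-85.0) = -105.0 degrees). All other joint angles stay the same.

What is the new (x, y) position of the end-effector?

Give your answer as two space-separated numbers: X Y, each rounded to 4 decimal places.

Answer: -0.6964 -10.2489

Derivation:
joint[0] = (0.0000, 0.0000)  (base)
link 0: phi[0] = -105 = -105 deg
  cos(-105 deg) = -0.2588, sin(-105 deg) = -0.9659
  joint[1] = (0.0000, 0.0000) + 8.1 * (-0.2588, -0.9659) = (0.0000 + -2.0964, 0.0000 + -7.8240) = (-2.0964, -7.8240)
link 1: phi[1] = -105 + 45 = -60 deg
  cos(-60 deg) = 0.5000, sin(-60 deg) = -0.8660
  joint[2] = (-2.0964, -7.8240) + 2.8 * (0.5000, -0.8660) = (-2.0964 + 1.4000, -7.8240 + -2.4249) = (-0.6964, -10.2489)
End effector: (-0.6964, -10.2489)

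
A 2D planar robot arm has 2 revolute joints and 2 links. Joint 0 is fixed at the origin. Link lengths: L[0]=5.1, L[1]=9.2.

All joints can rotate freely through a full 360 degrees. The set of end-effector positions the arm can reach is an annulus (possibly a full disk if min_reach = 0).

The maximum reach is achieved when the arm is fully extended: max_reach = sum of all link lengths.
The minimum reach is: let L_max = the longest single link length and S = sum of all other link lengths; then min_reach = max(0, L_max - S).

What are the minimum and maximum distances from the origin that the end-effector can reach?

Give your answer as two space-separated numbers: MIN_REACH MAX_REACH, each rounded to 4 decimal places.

Answer: 4.1000 14.3000

Derivation:
Link lengths: [5.1, 9.2]
max_reach = 5.1 + 9.2 = 14.3
L_max = max([5.1, 9.2]) = 9.2
S (sum of others) = 14.3 - 9.2 = 5.1
min_reach = max(0, 9.2 - 5.1) = max(0, 4.1) = 4.1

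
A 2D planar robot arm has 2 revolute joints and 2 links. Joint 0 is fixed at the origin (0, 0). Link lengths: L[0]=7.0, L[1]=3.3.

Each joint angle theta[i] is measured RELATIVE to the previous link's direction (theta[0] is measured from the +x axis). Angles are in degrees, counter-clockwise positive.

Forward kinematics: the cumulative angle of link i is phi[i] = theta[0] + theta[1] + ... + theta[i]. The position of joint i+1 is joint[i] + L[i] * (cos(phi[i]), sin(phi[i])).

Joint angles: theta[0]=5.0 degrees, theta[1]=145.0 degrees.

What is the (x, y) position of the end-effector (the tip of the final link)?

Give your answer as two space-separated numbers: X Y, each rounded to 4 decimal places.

joint[0] = (0.0000, 0.0000)  (base)
link 0: phi[0] = 5 = 5 deg
  cos(5 deg) = 0.9962, sin(5 deg) = 0.0872
  joint[1] = (0.0000, 0.0000) + 7 * (0.9962, 0.0872) = (0.0000 + 6.9734, 0.0000 + 0.6101) = (6.9734, 0.6101)
link 1: phi[1] = 5 + 145 = 150 deg
  cos(150 deg) = -0.8660, sin(150 deg) = 0.5000
  joint[2] = (6.9734, 0.6101) + 3.3 * (-0.8660, 0.5000) = (6.9734 + -2.8579, 0.6101 + 1.6500) = (4.1155, 2.2601)
End effector: (4.1155, 2.2601)

Answer: 4.1155 2.2601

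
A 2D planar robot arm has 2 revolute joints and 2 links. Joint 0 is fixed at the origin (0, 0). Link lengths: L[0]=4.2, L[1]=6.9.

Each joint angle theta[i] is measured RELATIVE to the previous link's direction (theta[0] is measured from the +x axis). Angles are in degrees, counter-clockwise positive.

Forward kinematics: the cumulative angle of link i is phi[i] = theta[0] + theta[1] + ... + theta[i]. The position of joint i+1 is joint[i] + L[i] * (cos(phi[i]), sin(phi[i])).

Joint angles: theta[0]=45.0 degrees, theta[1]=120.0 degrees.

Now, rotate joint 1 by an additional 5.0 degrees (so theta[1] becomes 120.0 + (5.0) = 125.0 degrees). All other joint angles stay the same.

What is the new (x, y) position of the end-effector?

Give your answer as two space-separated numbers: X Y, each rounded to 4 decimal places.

Answer: -3.8253 4.1680

Derivation:
joint[0] = (0.0000, 0.0000)  (base)
link 0: phi[0] = 45 = 45 deg
  cos(45 deg) = 0.7071, sin(45 deg) = 0.7071
  joint[1] = (0.0000, 0.0000) + 4.2 * (0.7071, 0.7071) = (0.0000 + 2.9698, 0.0000 + 2.9698) = (2.9698, 2.9698)
link 1: phi[1] = 45 + 125 = 170 deg
  cos(170 deg) = -0.9848, sin(170 deg) = 0.1736
  joint[2] = (2.9698, 2.9698) + 6.9 * (-0.9848, 0.1736) = (2.9698 + -6.7952, 2.9698 + 1.1982) = (-3.8253, 4.1680)
End effector: (-3.8253, 4.1680)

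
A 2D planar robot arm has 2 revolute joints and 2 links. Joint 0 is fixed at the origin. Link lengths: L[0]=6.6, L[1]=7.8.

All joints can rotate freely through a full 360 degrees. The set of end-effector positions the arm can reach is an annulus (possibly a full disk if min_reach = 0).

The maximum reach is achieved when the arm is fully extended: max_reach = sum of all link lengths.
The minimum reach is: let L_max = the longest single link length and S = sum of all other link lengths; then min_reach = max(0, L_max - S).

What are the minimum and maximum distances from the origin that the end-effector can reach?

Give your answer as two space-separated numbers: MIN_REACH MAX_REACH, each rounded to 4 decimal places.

Answer: 1.2000 14.4000

Derivation:
Link lengths: [6.6, 7.8]
max_reach = 6.6 + 7.8 = 14.4
L_max = max([6.6, 7.8]) = 7.8
S (sum of others) = 14.4 - 7.8 = 6.6
min_reach = max(0, 7.8 - 6.6) = max(0, 1.2) = 1.2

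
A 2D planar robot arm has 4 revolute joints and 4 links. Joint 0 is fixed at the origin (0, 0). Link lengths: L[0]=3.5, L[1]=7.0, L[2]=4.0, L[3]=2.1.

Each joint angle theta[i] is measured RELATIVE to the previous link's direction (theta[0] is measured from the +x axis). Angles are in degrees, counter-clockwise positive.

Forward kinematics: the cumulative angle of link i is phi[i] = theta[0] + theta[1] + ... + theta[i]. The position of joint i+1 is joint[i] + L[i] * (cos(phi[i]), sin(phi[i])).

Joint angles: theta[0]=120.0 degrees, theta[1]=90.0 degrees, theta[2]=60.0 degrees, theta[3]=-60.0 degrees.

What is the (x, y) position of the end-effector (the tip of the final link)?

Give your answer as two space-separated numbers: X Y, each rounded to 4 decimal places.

Answer: -9.6308 -5.5189

Derivation:
joint[0] = (0.0000, 0.0000)  (base)
link 0: phi[0] = 120 = 120 deg
  cos(120 deg) = -0.5000, sin(120 deg) = 0.8660
  joint[1] = (0.0000, 0.0000) + 3.5 * (-0.5000, 0.8660) = (0.0000 + -1.7500, 0.0000 + 3.0311) = (-1.7500, 3.0311)
link 1: phi[1] = 120 + 90 = 210 deg
  cos(210 deg) = -0.8660, sin(210 deg) = -0.5000
  joint[2] = (-1.7500, 3.0311) + 7 * (-0.8660, -0.5000) = (-1.7500 + -6.0622, 3.0311 + -3.5000) = (-7.8122, -0.4689)
link 2: phi[2] = 120 + 90 + 60 = 270 deg
  cos(270 deg) = -0.0000, sin(270 deg) = -1.0000
  joint[3] = (-7.8122, -0.4689) + 4 * (-0.0000, -1.0000) = (-7.8122 + -0.0000, -0.4689 + -4.0000) = (-7.8122, -4.4689)
link 3: phi[3] = 120 + 90 + 60 + -60 = 210 deg
  cos(210 deg) = -0.8660, sin(210 deg) = -0.5000
  joint[4] = (-7.8122, -4.4689) + 2.1 * (-0.8660, -0.5000) = (-7.8122 + -1.8187, -4.4689 + -1.0500) = (-9.6308, -5.5189)
End effector: (-9.6308, -5.5189)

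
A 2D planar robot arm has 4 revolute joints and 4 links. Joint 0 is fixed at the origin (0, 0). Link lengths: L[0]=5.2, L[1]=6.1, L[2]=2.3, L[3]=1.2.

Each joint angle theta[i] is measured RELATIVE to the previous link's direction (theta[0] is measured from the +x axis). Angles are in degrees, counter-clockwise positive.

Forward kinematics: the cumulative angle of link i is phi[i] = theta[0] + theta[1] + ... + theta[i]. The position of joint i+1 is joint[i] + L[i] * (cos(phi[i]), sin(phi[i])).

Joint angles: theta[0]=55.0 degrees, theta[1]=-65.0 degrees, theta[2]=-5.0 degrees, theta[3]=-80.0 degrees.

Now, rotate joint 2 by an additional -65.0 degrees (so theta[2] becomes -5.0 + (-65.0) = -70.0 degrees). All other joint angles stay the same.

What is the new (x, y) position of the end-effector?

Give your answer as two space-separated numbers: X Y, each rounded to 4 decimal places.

Answer: 8.2617 0.5249

Derivation:
joint[0] = (0.0000, 0.0000)  (base)
link 0: phi[0] = 55 = 55 deg
  cos(55 deg) = 0.5736, sin(55 deg) = 0.8192
  joint[1] = (0.0000, 0.0000) + 5.2 * (0.5736, 0.8192) = (0.0000 + 2.9826, 0.0000 + 4.2596) = (2.9826, 4.2596)
link 1: phi[1] = 55 + -65 = -10 deg
  cos(-10 deg) = 0.9848, sin(-10 deg) = -0.1736
  joint[2] = (2.9826, 4.2596) + 6.1 * (0.9848, -0.1736) = (2.9826 + 6.0073, 4.2596 + -1.0593) = (8.9899, 3.2003)
link 2: phi[2] = 55 + -65 + -70 = -80 deg
  cos(-80 deg) = 0.1736, sin(-80 deg) = -0.9848
  joint[3] = (8.9899, 3.2003) + 2.3 * (0.1736, -0.9848) = (8.9899 + 0.3994, 3.2003 + -2.2651) = (9.3893, 0.9353)
link 3: phi[3] = 55 + -65 + -70 + -80 = -160 deg
  cos(-160 deg) = -0.9397, sin(-160 deg) = -0.3420
  joint[4] = (9.3893, 0.9353) + 1.2 * (-0.9397, -0.3420) = (9.3893 + -1.1276, 0.9353 + -0.4104) = (8.2617, 0.5249)
End effector: (8.2617, 0.5249)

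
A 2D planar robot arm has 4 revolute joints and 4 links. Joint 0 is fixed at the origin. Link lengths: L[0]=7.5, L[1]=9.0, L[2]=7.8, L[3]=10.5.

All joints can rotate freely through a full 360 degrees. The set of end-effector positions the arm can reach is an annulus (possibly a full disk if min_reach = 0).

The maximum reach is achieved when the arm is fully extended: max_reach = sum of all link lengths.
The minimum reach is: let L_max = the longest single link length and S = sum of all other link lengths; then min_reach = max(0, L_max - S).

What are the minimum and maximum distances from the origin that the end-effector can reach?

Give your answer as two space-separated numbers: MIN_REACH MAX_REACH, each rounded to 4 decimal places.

Link lengths: [7.5, 9.0, 7.8, 10.5]
max_reach = 7.5 + 9 + 7.8 + 10.5 = 34.8
L_max = max([7.5, 9.0, 7.8, 10.5]) = 10.5
S (sum of others) = 34.8 - 10.5 = 24.3
min_reach = max(0, 10.5 - 24.3) = max(0, -13.8) = 0

Answer: 0.0000 34.8000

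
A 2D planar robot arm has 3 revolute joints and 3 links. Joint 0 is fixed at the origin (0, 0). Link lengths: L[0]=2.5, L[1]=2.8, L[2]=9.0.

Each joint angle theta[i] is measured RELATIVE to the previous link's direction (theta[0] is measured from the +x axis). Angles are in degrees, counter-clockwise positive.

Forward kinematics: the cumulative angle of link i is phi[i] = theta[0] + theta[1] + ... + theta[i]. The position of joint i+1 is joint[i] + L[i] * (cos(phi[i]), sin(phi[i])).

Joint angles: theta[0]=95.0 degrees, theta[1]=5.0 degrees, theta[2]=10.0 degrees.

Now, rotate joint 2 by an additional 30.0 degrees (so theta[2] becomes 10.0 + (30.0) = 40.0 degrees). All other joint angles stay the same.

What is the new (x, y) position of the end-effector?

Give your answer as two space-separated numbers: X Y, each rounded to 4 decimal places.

joint[0] = (0.0000, 0.0000)  (base)
link 0: phi[0] = 95 = 95 deg
  cos(95 deg) = -0.0872, sin(95 deg) = 0.9962
  joint[1] = (0.0000, 0.0000) + 2.5 * (-0.0872, 0.9962) = (0.0000 + -0.2179, 0.0000 + 2.4905) = (-0.2179, 2.4905)
link 1: phi[1] = 95 + 5 = 100 deg
  cos(100 deg) = -0.1736, sin(100 deg) = 0.9848
  joint[2] = (-0.2179, 2.4905) + 2.8 * (-0.1736, 0.9848) = (-0.2179 + -0.4862, 2.4905 + 2.7575) = (-0.7041, 5.2479)
link 2: phi[2] = 95 + 5 + 40 = 140 deg
  cos(140 deg) = -0.7660, sin(140 deg) = 0.6428
  joint[3] = (-0.7041, 5.2479) + 9 * (-0.7660, 0.6428) = (-0.7041 + -6.8944, 5.2479 + 5.7851) = (-7.5985, 11.0330)
End effector: (-7.5985, 11.0330)

Answer: -7.5985 11.0330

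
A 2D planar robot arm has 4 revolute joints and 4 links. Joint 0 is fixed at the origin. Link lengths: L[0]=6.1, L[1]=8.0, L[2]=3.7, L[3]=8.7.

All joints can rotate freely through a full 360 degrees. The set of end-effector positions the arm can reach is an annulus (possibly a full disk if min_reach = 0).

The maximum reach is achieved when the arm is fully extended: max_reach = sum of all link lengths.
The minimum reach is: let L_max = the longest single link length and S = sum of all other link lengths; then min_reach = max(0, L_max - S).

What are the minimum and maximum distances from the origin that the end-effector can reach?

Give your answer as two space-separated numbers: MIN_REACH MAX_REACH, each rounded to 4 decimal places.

Answer: 0.0000 26.5000

Derivation:
Link lengths: [6.1, 8.0, 3.7, 8.7]
max_reach = 6.1 + 8 + 3.7 + 8.7 = 26.5
L_max = max([6.1, 8.0, 3.7, 8.7]) = 8.7
S (sum of others) = 26.5 - 8.7 = 17.8
min_reach = max(0, 8.7 - 17.8) = max(0, -9.1) = 0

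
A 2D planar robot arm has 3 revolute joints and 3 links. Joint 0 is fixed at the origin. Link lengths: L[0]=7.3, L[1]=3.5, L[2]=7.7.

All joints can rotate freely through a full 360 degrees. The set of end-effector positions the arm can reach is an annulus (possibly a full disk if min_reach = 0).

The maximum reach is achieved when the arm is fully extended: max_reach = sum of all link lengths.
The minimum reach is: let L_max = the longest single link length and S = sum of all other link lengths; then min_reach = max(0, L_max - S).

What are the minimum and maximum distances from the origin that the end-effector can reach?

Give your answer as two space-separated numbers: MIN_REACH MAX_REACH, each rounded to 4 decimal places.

Link lengths: [7.3, 3.5, 7.7]
max_reach = 7.3 + 3.5 + 7.7 = 18.5
L_max = max([7.3, 3.5, 7.7]) = 7.7
S (sum of others) = 18.5 - 7.7 = 10.8
min_reach = max(0, 7.7 - 10.8) = max(0, -3.1) = 0

Answer: 0.0000 18.5000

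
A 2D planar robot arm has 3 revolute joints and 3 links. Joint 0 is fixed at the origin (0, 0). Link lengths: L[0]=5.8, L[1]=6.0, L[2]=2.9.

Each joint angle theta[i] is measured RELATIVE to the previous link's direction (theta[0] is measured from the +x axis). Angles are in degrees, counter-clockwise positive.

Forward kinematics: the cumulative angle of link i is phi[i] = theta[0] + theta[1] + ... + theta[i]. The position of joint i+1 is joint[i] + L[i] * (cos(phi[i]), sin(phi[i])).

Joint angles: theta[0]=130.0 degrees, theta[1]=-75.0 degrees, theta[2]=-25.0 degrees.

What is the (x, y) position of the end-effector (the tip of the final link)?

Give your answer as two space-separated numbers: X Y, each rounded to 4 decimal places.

joint[0] = (0.0000, 0.0000)  (base)
link 0: phi[0] = 130 = 130 deg
  cos(130 deg) = -0.6428, sin(130 deg) = 0.7660
  joint[1] = (0.0000, 0.0000) + 5.8 * (-0.6428, 0.7660) = (0.0000 + -3.7282, 0.0000 + 4.4431) = (-3.7282, 4.4431)
link 1: phi[1] = 130 + -75 = 55 deg
  cos(55 deg) = 0.5736, sin(55 deg) = 0.8192
  joint[2] = (-3.7282, 4.4431) + 6 * (0.5736, 0.8192) = (-3.7282 + 3.4415, 4.4431 + 4.9149) = (-0.2867, 9.3580)
link 2: phi[2] = 130 + -75 + -25 = 30 deg
  cos(30 deg) = 0.8660, sin(30 deg) = 0.5000
  joint[3] = (-0.2867, 9.3580) + 2.9 * (0.8660, 0.5000) = (-0.2867 + 2.5115, 9.3580 + 1.4500) = (2.2248, 10.8080)
End effector: (2.2248, 10.8080)

Answer: 2.2248 10.8080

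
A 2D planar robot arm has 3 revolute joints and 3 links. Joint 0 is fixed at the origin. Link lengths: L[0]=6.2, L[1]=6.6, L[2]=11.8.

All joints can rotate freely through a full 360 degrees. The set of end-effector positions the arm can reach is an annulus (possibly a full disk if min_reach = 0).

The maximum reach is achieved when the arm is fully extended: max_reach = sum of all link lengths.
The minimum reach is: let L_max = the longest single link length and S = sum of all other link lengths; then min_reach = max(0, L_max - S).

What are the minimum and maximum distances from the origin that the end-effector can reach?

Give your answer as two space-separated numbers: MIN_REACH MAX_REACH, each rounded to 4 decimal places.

Answer: 0.0000 24.6000

Derivation:
Link lengths: [6.2, 6.6, 11.8]
max_reach = 6.2 + 6.6 + 11.8 = 24.6
L_max = max([6.2, 6.6, 11.8]) = 11.8
S (sum of others) = 24.6 - 11.8 = 12.8
min_reach = max(0, 11.8 - 12.8) = max(0, -1) = 0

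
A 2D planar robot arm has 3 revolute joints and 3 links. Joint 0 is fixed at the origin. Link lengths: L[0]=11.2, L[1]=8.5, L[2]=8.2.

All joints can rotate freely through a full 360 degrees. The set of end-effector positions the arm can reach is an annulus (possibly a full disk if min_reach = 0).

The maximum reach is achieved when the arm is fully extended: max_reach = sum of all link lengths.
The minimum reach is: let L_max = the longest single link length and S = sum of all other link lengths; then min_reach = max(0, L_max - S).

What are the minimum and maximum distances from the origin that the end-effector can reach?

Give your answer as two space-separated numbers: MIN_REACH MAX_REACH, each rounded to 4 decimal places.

Answer: 0.0000 27.9000

Derivation:
Link lengths: [11.2, 8.5, 8.2]
max_reach = 11.2 + 8.5 + 8.2 = 27.9
L_max = max([11.2, 8.5, 8.2]) = 11.2
S (sum of others) = 27.9 - 11.2 = 16.7
min_reach = max(0, 11.2 - 16.7) = max(0, -5.5) = 0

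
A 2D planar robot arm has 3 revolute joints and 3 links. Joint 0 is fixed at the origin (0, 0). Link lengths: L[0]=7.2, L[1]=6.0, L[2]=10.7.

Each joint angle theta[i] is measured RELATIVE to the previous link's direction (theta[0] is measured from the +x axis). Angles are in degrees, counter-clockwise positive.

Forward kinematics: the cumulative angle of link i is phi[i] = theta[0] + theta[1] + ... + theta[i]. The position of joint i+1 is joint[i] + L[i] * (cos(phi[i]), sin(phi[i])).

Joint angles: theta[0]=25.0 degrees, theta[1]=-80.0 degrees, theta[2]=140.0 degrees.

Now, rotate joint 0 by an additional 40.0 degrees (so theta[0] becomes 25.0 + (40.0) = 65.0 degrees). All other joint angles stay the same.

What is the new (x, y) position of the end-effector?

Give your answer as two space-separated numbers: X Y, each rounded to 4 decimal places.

joint[0] = (0.0000, 0.0000)  (base)
link 0: phi[0] = 65 = 65 deg
  cos(65 deg) = 0.4226, sin(65 deg) = 0.9063
  joint[1] = (0.0000, 0.0000) + 7.2 * (0.4226, 0.9063) = (0.0000 + 3.0429, 0.0000 + 6.5254) = (3.0429, 6.5254)
link 1: phi[1] = 65 + -80 = -15 deg
  cos(-15 deg) = 0.9659, sin(-15 deg) = -0.2588
  joint[2] = (3.0429, 6.5254) + 6 * (0.9659, -0.2588) = (3.0429 + 5.7956, 6.5254 + -1.5529) = (8.8384, 4.9725)
link 2: phi[2] = 65 + -80 + 140 = 125 deg
  cos(125 deg) = -0.5736, sin(125 deg) = 0.8192
  joint[3] = (8.8384, 4.9725) + 10.7 * (-0.5736, 0.8192) = (8.8384 + -6.1373, 4.9725 + 8.7649) = (2.7011, 13.7374)
End effector: (2.7011, 13.7374)

Answer: 2.7011 13.7374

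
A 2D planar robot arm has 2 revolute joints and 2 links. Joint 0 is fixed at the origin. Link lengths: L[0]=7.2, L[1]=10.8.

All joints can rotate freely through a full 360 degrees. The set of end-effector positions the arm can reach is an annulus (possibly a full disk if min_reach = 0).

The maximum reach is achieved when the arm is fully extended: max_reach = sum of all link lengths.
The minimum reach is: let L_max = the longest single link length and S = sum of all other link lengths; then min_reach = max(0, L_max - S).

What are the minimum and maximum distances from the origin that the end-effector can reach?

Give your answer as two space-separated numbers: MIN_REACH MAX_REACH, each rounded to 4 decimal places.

Answer: 3.6000 18.0000

Derivation:
Link lengths: [7.2, 10.8]
max_reach = 7.2 + 10.8 = 18
L_max = max([7.2, 10.8]) = 10.8
S (sum of others) = 18 - 10.8 = 7.2
min_reach = max(0, 10.8 - 7.2) = max(0, 3.6) = 3.6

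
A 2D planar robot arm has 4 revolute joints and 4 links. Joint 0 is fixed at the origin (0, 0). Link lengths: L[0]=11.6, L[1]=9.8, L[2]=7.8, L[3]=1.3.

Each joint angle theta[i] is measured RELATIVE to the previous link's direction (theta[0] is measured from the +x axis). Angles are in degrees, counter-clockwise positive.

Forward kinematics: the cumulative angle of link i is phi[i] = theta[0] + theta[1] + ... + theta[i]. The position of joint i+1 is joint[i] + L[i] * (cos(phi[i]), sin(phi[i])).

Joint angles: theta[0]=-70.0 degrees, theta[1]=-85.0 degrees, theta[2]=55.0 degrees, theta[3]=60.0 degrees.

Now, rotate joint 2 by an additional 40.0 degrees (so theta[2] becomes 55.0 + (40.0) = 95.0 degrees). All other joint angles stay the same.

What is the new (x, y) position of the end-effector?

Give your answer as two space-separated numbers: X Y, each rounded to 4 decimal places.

Answer: 0.2856 -21.7971

Derivation:
joint[0] = (0.0000, 0.0000)  (base)
link 0: phi[0] = -70 = -70 deg
  cos(-70 deg) = 0.3420, sin(-70 deg) = -0.9397
  joint[1] = (0.0000, 0.0000) + 11.6 * (0.3420, -0.9397) = (0.0000 + 3.9674, 0.0000 + -10.9004) = (3.9674, -10.9004)
link 1: phi[1] = -70 + -85 = -155 deg
  cos(-155 deg) = -0.9063, sin(-155 deg) = -0.4226
  joint[2] = (3.9674, -10.9004) + 9.8 * (-0.9063, -0.4226) = (3.9674 + -8.8818, -10.9004 + -4.1417) = (-4.9144, -15.0421)
link 2: phi[2] = -70 + -85 + 95 = -60 deg
  cos(-60 deg) = 0.5000, sin(-60 deg) = -0.8660
  joint[3] = (-4.9144, -15.0421) + 7.8 * (0.5000, -0.8660) = (-4.9144 + 3.9000, -15.0421 + -6.7550) = (-1.0144, -21.7971)
link 3: phi[3] = -70 + -85 + 95 + 60 = 0 deg
  cos(0 deg) = 1.0000, sin(0 deg) = 0.0000
  joint[4] = (-1.0144, -21.7971) + 1.3 * (1.0000, 0.0000) = (-1.0144 + 1.3000, -21.7971 + 0.0000) = (0.2856, -21.7971)
End effector: (0.2856, -21.7971)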